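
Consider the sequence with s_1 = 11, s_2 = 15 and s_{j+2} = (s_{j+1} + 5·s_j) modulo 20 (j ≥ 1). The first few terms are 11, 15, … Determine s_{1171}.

15

s_1 = 11, s_2 = 15, s_3 = 10, s_4 = 5, s_5 = 15, s_6 = 0, s_7 = 15, s_8 = 15, s_9 = 10.
Since (s_8, s_9) = (s_2, s_3) = (15, 10) (two consecutive terms determine the rest), the sequence is eventually periodic: after a pre-period of length 1 it cycles with period 6.
For j ≥ 2, s_j depends only on (j - 2) mod 6. (1171 - 2) mod 6 = 5, so s_{1171} = s_7 = 15.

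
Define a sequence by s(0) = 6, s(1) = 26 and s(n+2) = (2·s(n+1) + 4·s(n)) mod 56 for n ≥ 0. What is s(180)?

s(0) = 6, s(1) = 26, s(2) = 20, s(3) = 32, s(4) = 32, s(5) = 24, s(6) = 8, s(7) = 0, s(8) = 32, s(9) = 8, s(10) = 32, s(11) = 40, s(12) = 40, s(13) = 16, s(14) = 24, s(15) = 0, s(16) = 40, s(17) = 24, s(18) = 40, s(19) = 8, s(20) = 8, s(21) = 48, s(22) = 16, s(23) = 0, s(24) = 8, s(25) = 16, s(26) = 8, s(27) = 24, s(28) = 24, s(29) = 32, s(30) = 48, s(31) = 0, s(32) = 24, s(33) = 48, s(34) = 24, s(35) = 16, s(36) = 16, s(37) = 40, s(38) = 32, s(39) = 0, s(40) = 16, s(41) = 32, s(42) = 16, s(43) = 48, s(44) = 48, s(45) = 8, s(46) = 40, s(47) = 0, s(48) = 48, s(49) = 40, s(50) = 48, s(51) = 32, s(52) = 32.
Since (s(51), s(52)) = (s(3), s(4)) = (32, 32) (two consecutive terms determine the rest), the sequence is eventually periodic: after a pre-period of length 3 it cycles with period 48.
For n ≥ 3, s(n) depends only on (n - 3) mod 48. (180 - 3) mod 48 = 33, so s(180) = s(36) = 16.

16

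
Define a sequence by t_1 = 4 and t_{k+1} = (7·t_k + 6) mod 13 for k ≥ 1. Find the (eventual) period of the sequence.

Computing terms: t_1 = 4; t_2 = 8; t_3 = 10; t_4 = 11; t_5 = 5; t_6 = 2; t_7 = 7; t_8 = 3; t_9 = 1; t_{10} = 0; t_{11} = 6; t_{12} = 9; t_{13} = 4.
Since t_{13} = t_1 = 4, the sequence is periodic with period 12.

12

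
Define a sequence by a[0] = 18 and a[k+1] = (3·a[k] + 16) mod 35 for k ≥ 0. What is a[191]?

24

Listing terms: a[0] = 18; a[1] = 0; a[2] = 16; a[3] = 29; a[4] = 33; a[5] = 10; a[6] = 11; a[7] = 14; a[8] = 23; a[9] = 15; a[10] = 26; a[11] = 24; a[12] = 18.
The sequence repeats with period 12.
So a[191] = a[0 + ((191-0) mod 12)] = a[11] = 24.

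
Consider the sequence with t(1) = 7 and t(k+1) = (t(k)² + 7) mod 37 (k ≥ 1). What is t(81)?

35

Computing terms: t(1) = 7; t(2) = 19; t(3) = 35; t(4) = 11; t(5) = 17; t(6) = 0; t(7) = 7.
Since t(7) = t(1) = 7, the sequence is periodic with period 6.
So t(81) = t(1 + ((81-1) mod 6)) = t(3) = 35.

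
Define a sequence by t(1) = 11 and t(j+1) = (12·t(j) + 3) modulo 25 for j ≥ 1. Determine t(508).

24

We have t(1) = 11,  t(2) = 10,  t(3) = 23,  t(4) = 4,  t(5) = 1,  t(6) = 15,  t(7) = 8,  t(8) = 24,  t(9) = 16,  t(10) = 20,  t(11) = 18,  t(12) = 19,  t(13) = 6,  t(14) = 0,  t(15) = 3,  t(16) = 14,  t(17) = 21,  t(18) = 5,  t(19) = 13,  t(20) = 9,  t(21) = 11.
The sequence repeats with period 20.
So t(508) = t(1 + ((508-1) mod 20)) = t(8) = 24.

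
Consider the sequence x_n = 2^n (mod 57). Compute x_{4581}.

Computing terms: x_0 = 1,  x_1 = 2,  x_2 = 4,  x_3 = 8,  x_4 = 16,  x_5 = 32,  x_6 = 7,  x_7 = 14,  x_8 = 28,  x_9 = 56,  x_{10} = 55,  x_{11} = 53,  x_{12} = 49,  x_{13} = 41,  x_{14} = 25,  x_{15} = 50,  x_{16} = 43,  x_{17} = 29,  x_{18} = 1.
The sequence repeats with period 18.
(4581 - 0) mod 18 = 9, so x_{4581} = x_9 = 56.

56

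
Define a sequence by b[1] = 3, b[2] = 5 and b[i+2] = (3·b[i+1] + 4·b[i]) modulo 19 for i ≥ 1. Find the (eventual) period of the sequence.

Listing terms: b[1] = 3,  b[2] = 5,  b[3] = 8,  b[4] = 6,  b[5] = 12,  b[6] = 3,  b[7] = 0,  b[8] = 12,  b[9] = 17,  b[10] = 4,  b[11] = 4,  b[12] = 9,  b[13] = 5,  b[14] = 13,  b[15] = 2,  b[16] = 1,  b[17] = 11,  b[18] = 18,  b[19] = 3,  b[20] = 5.
Since (b[19], b[20]) = (b[1], b[2]) = (3, 5) (two consecutive terms determine the rest), the sequence is periodic with period 18.

18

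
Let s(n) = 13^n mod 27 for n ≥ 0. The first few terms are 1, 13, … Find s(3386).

7

Computing terms: s(0) = 1, s(1) = 13, s(2) = 7, s(3) = 10, s(4) = 22, s(5) = 16, s(6) = 19, s(7) = 4, s(8) = 25, s(9) = 1.
Since s(9) = s(0) = 1, the sequence is periodic with period 9.
So s(3386) = s(0 + ((3386-0) mod 9)) = s(2) = 7.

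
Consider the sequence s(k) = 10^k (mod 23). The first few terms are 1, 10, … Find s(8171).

s(0) = 1,  s(1) = 10,  s(2) = 8,  s(3) = 11,  s(4) = 18,  s(5) = 19,  s(6) = 6,  s(7) = 14,  s(8) = 2,  s(9) = 20,  s(10) = 16,  s(11) = 22,  s(12) = 13,  s(13) = 15,  s(14) = 12,  s(15) = 5,  s(16) = 4,  s(17) = 17,  s(18) = 9,  s(19) = 21,  s(20) = 3,  s(21) = 7,  s(22) = 1.
The sequence repeats with period 22.
(8171 - 0) mod 22 = 9, so s(8171) = s(9) = 20.

20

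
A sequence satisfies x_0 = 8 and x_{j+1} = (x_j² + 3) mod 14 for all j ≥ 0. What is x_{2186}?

12

We have x_0 = 8; x_1 = 11; x_2 = 12; x_3 = 7; x_4 = 10; x_5 = 5; x_6 = 0; x_7 = 3; x_8 = 12.
Since x_8 = x_2 = 12, the sequence is eventually periodic: after a pre-period of length 2 it cycles with period 6.
For j ≥ 2, x_j depends only on (j - 2) mod 6. (2186 - 2) mod 6 = 0, so x_{2186} = x_2 = 12.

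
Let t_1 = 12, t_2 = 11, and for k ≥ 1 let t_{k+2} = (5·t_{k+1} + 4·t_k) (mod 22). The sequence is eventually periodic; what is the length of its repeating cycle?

We have t_1 = 12, t_2 = 11, t_3 = 15, t_4 = 9, t_5 = 17, t_6 = 11, t_7 = 13, t_8 = 21, t_9 = 3, t_{10} = 11, t_{11} = 1, t_{12} = 5, t_{13} = 7, t_{14} = 11, t_{15} = 17, t_{16} = 19, t_{17} = 9, t_{18} = 11, t_{19} = 3, t_{20} = 15, t_{21} = 21, t_{22} = 11, t_{23} = 7, t_{24} = 13, t_{25} = 5, t_{26} = 11, t_{27} = 9, t_{28} = 1, t_{29} = 19, t_{30} = 11, t_{31} = 21, t_{32} = 17, t_{33} = 15, t_{34} = 11, t_{35} = 5, t_{36} = 3, t_{37} = 13, t_{38} = 11, t_{39} = 19, t_{40} = 7, t_{41} = 1, t_{42} = 11, t_{43} = 15.
Since (t_{42}, t_{43}) = (t_2, t_3) = (11, 15) (two consecutive terms determine the rest), the sequence is eventually periodic: after a pre-period of length 1 it cycles with period 40.

40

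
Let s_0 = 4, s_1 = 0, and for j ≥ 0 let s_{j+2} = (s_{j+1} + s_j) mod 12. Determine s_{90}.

4

s_0 = 4, s_1 = 0, s_2 = 4, s_3 = 4, s_4 = 8, s_5 = 0, s_6 = 8, s_7 = 8, s_8 = 4, s_9 = 0.
The sequence repeats with period 8.
So s_{90} = s_{0 + ((90-0) mod 8)} = s_2 = 4.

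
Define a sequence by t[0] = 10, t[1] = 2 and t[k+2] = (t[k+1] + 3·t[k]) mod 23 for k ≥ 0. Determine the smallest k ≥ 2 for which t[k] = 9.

2

We have t[0] = 10, t[1] = 2, t[2] = 9, t[3] = 15, t[4] = 19, t[5] = 18, t[6] = 6, t[7] = 14, t[8] = 9, t[9] = 5, t[10] = 9, t[11] = 1, t[12] = 5, t[13] = 8, t[14] = 0, t[15] = 1, t[16] = 1, t[17] = 4, t[18] = 7, t[19] = 19, t[20] = 17, t[21] = 5, t[22] = 10, t[23] = 2.
The sequence repeats with period 22.
The value 9 first appears (with k ≥ 2) at t[2].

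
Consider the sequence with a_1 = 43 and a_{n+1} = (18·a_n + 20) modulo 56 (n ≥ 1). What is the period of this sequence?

3

We have a_1 = 43; a_2 = 10; a_3 = 32; a_4 = 36; a_5 = 52; a_6 = 4; a_7 = 36.
Since a_7 = a_4 = 36, the sequence is eventually periodic: after a pre-period of length 3 it cycles with period 3.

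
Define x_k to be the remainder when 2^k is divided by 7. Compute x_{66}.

Computing terms: x_1 = 2, x_2 = 4, x_3 = 1, x_4 = 2.
Since x_4 = x_1 = 2, the sequence is periodic with period 3.
So x_{66} = x_{1 + ((66-1) mod 3)} = x_3 = 1.

1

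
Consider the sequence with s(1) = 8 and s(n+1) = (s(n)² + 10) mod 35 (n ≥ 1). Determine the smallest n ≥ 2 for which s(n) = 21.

4

s(1) = 8, s(2) = 4, s(3) = 26, s(4) = 21, s(5) = 31, s(6) = 26.
Since s(6) = s(3) = 26, the sequence is eventually periodic: after a pre-period of length 2 it cycles with period 3.
The value 21 first appears (with n ≥ 2) at s(4).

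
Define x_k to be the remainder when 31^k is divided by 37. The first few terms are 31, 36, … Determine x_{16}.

1

We have x_1 = 31, x_2 = 36, x_3 = 6, x_4 = 1, x_5 = 31.
The sequence repeats with period 4.
So x_{16} = x_{1 + ((16-1) mod 4)} = x_4 = 1.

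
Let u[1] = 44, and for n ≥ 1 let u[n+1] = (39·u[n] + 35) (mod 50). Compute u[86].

41

Computing terms: u[1] = 44,  u[2] = 1,  u[3] = 24,  u[4] = 21,  u[5] = 4,  u[6] = 41,  u[7] = 34,  u[8] = 11,  u[9] = 14,  u[10] = 31,  u[11] = 44.
Since u[11] = u[1] = 44, the sequence is periodic with period 10.
(86 - 1) mod 10 = 5, so u[86] = u[6] = 41.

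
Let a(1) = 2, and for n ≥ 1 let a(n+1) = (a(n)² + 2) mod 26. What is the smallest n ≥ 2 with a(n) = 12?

We have a(1) = 2, a(2) = 6, a(3) = 12, a(4) = 16, a(5) = 24, a(6) = 6.
Since a(6) = a(2) = 6, the sequence is eventually periodic: after a pre-period of length 1 it cycles with period 4.
The value 12 first appears (with n ≥ 2) at a(3).

3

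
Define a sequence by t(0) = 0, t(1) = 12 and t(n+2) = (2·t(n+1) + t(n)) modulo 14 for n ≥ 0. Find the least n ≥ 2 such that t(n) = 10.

2

We have t(0) = 0,  t(1) = 12,  t(2) = 10,  t(3) = 4,  t(4) = 4,  t(5) = 12,  t(6) = 0,  t(7) = 12.
The sequence repeats with period 6.
The value 10 first appears (with n ≥ 2) at t(2).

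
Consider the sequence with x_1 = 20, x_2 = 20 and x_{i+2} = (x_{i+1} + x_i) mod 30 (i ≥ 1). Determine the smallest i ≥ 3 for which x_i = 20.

We have x_1 = 20, x_2 = 20, x_3 = 10, x_4 = 0, x_5 = 10, x_6 = 10, x_7 = 20, x_8 = 0, x_9 = 20, x_{10} = 20.
Since (x_9, x_{10}) = (x_1, x_2) = (20, 20) (two consecutive terms determine the rest), the sequence is periodic with period 8.
The value 20 first appears (with i ≥ 3) at x_7.

7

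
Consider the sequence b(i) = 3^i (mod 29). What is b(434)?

28

We have b(1) = 3,  b(2) = 9,  b(3) = 27,  b(4) = 23,  b(5) = 11,  b(6) = 4,  b(7) = 12,  b(8) = 7,  b(9) = 21,  b(10) = 5,  b(11) = 15,  b(12) = 16,  b(13) = 19,  b(14) = 28,  b(15) = 26,  b(16) = 20,  b(17) = 2,  b(18) = 6,  b(19) = 18,  b(20) = 25,  b(21) = 17,  b(22) = 22,  b(23) = 8,  b(24) = 24,  b(25) = 14,  b(26) = 13,  b(27) = 10,  b(28) = 1,  b(29) = 3.
Since b(29) = b(1) = 3, the sequence is periodic with period 28.
(434 - 1) mod 28 = 13, so b(434) = b(14) = 28.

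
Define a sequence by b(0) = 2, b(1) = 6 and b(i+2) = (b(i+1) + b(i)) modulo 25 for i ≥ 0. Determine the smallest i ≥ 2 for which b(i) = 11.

Listing terms: b(0) = 2, b(1) = 6, b(2) = 8, b(3) = 14, b(4) = 22, b(5) = 11, b(6) = 8, b(7) = 19, b(8) = 2, b(9) = 21, b(10) = 23, b(11) = 19, b(12) = 17, b(13) = 11, b(14) = 3, b(15) = 14, b(16) = 17, b(17) = 6, b(18) = 23, b(19) = 4, b(20) = 2, b(21) = 6.
The sequence repeats with period 20.
The value 11 first appears (with i ≥ 2) at b(5).

5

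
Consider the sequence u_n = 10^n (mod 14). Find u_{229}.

Computing terms: u_1 = 10; u_2 = 2; u_3 = 6; u_4 = 4; u_5 = 12; u_6 = 8; u_7 = 10.
Since u_7 = u_1 = 10, the sequence is periodic with period 6.
(229 - 1) mod 6 = 0, so u_{229} = u_1 = 10.

10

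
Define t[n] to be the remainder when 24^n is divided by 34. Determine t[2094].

8

We have t[0] = 1, t[1] = 24, t[2] = 32, t[3] = 20, t[4] = 4, t[5] = 28, t[6] = 26, t[7] = 12, t[8] = 16, t[9] = 10, t[10] = 2, t[11] = 14, t[12] = 30, t[13] = 6, t[14] = 8, t[15] = 22, t[16] = 18, t[17] = 24.
Since t[17] = t[1] = 24, the sequence is eventually periodic: after a pre-period of length 1 it cycles with period 16.
For n ≥ 1, t[n] depends only on (n - 1) mod 16. (2094 - 1) mod 16 = 13, so t[2094] = t[14] = 8.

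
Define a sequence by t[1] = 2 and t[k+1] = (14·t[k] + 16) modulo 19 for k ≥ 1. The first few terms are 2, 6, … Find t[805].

We have t[1] = 2,  t[2] = 6,  t[3] = 5,  t[4] = 10,  t[5] = 4,  t[6] = 15,  t[7] = 17,  t[8] = 7,  t[9] = 0,  t[10] = 16,  t[11] = 12,  t[12] = 13,  t[13] = 8,  t[14] = 14,  t[15] = 3,  t[16] = 1,  t[17] = 11,  t[18] = 18,  t[19] = 2.
Since t[19] = t[1] = 2, the sequence is periodic with period 18.
(805 - 1) mod 18 = 12, so t[805] = t[13] = 8.

8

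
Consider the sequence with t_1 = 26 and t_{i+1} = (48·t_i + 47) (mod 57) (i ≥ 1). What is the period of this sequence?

t_1 = 26, t_2 = 41, t_3 = 20, t_4 = 38, t_5 = 47, t_6 = 23, t_7 = 11, t_8 = 5, t_9 = 2, t_{10} = 29, t_{11} = 14, t_{12} = 35, t_{13} = 17, t_{14} = 8, t_{15} = 32, t_{16} = 44, t_{17} = 50, t_{18} = 53, t_{19} = 26.
Since t_{19} = t_1 = 26, the sequence is periodic with period 18.

18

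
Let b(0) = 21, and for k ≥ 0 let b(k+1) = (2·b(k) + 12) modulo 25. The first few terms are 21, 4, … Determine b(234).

Computing terms: b(0) = 21; b(1) = 4; b(2) = 20; b(3) = 2; b(4) = 16; b(5) = 19; b(6) = 0; b(7) = 12; b(8) = 11; b(9) = 9; b(10) = 5; b(11) = 22; b(12) = 6; b(13) = 24; b(14) = 10; b(15) = 7; b(16) = 1; b(17) = 14; b(18) = 15; b(19) = 17; b(20) = 21.
Since b(20) = b(0) = 21, the sequence is periodic with period 20.
(234 - 0) mod 20 = 14, so b(234) = b(14) = 10.

10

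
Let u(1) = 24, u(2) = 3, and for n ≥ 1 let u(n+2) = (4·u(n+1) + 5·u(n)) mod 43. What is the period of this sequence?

We have u(1) = 24,  u(2) = 3,  u(3) = 3,  u(4) = 27,  u(5) = 37,  u(6) = 25,  u(7) = 27,  u(8) = 18,  u(9) = 35,  u(10) = 15,  u(11) = 20,  u(12) = 26,  u(13) = 32,  u(14) = 0,  u(15) = 31,  u(16) = 38,  u(17) = 6,  u(18) = 42,  u(19) = 26,  u(20) = 13,  u(21) = 10,  u(22) = 19,  u(23) = 40,  u(24) = 40,  u(25) = 16,  u(26) = 6,  u(27) = 18,  u(28) = 16,  u(29) = 25,  u(30) = 8,  u(31) = 28,  u(32) = 23,  u(33) = 17,  u(34) = 11,  u(35) = 0,  u(36) = 12,  u(37) = 5,  u(38) = 37,  u(39) = 1,  u(40) = 17,  u(41) = 30,  u(42) = 33,  u(43) = 24,  u(44) = 3.
Since (u(43), u(44)) = (u(1), u(2)) = (24, 3) (two consecutive terms determine the rest), the sequence is periodic with period 42.

42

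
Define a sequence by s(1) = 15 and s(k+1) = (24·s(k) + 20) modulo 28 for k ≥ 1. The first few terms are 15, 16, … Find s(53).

s(1) = 15,  s(2) = 16,  s(3) = 12,  s(4) = 0,  s(5) = 20,  s(6) = 24,  s(7) = 8,  s(8) = 16.
Since s(8) = s(2) = 16, the sequence is eventually periodic: after a pre-period of length 1 it cycles with period 6.
For k ≥ 2, s(k) depends only on (k - 2) mod 6. (53 - 2) mod 6 = 3, so s(53) = s(5) = 20.

20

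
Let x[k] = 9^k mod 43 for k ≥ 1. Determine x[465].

41

Computing terms: x[1] = 9,  x[2] = 38,  x[3] = 41,  x[4] = 25,  x[5] = 10,  x[6] = 4,  x[7] = 36,  x[8] = 23,  x[9] = 35,  x[10] = 14,  x[11] = 40,  x[12] = 16,  x[13] = 15,  x[14] = 6,  x[15] = 11,  x[16] = 13,  x[17] = 31,  x[18] = 21,  x[19] = 17,  x[20] = 24,  x[21] = 1,  x[22] = 9.
The sequence repeats with period 21.
(465 - 1) mod 21 = 2, so x[465] = x[3] = 41.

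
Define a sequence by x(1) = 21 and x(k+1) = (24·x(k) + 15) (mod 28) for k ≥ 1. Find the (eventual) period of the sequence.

We have x(1) = 21; x(2) = 15; x(3) = 11; x(4) = 27; x(5) = 19; x(6) = 23; x(7) = 7; x(8) = 15.
Since x(8) = x(2) = 15, the sequence is eventually periodic: after a pre-period of length 1 it cycles with period 6.

6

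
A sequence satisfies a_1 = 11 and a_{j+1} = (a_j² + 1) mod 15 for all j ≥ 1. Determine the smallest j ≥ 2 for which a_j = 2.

2

a_1 = 11; a_2 = 2; a_3 = 5; a_4 = 11.
The sequence repeats with period 3.
The value 2 first appears (with j ≥ 2) at a_2.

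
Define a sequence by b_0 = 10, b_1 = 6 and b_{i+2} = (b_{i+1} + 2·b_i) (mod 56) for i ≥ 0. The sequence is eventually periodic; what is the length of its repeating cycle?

6

Listing terms: b_0 = 10,  b_1 = 6,  b_2 = 26,  b_3 = 38,  b_4 = 34,  b_5 = 54,  b_6 = 10,  b_7 = 6.
The sequence repeats with period 6.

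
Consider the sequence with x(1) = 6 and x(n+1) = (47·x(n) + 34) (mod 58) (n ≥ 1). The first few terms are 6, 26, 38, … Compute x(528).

14

x(1) = 6; x(2) = 26; x(3) = 38; x(4) = 22; x(5) = 24; x(6) = 2; x(7) = 12; x(8) = 18; x(9) = 10; x(10) = 40; x(11) = 0; x(12) = 34; x(13) = 8; x(14) = 4; x(15) = 48; x(16) = 28; x(17) = 16; x(18) = 32; x(19) = 30; x(20) = 52; x(21) = 42; x(22) = 36; x(23) = 44; x(24) = 14; x(25) = 54; x(26) = 20; x(27) = 46; x(28) = 50; x(29) = 6.
Since x(29) = x(1) = 6, the sequence is periodic with period 28.
(528 - 1) mod 28 = 23, so x(528) = x(24) = 14.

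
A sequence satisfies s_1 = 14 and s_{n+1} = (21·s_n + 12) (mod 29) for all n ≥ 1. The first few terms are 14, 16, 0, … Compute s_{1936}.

s_1 = 14,  s_2 = 16,  s_3 = 0,  s_4 = 12,  s_5 = 3,  s_6 = 17,  s_7 = 21,  s_8 = 18,  s_9 = 13,  s_{10} = 24,  s_{11} = 23,  s_{12} = 2,  s_{13} = 25,  s_{14} = 15,  s_{15} = 8,  s_{16} = 6,  s_{17} = 22,  s_{18} = 10,  s_{19} = 19,  s_{20} = 5,  s_{21} = 1,  s_{22} = 4,  s_{23} = 9,  s_{24} = 27,  s_{25} = 28,  s_{26} = 20,  s_{27} = 26,  s_{28} = 7,  s_{29} = 14.
Since s_{29} = s_1 = 14, the sequence is periodic with period 28.
(1936 - 1) mod 28 = 3, so s_{1936} = s_4 = 12.

12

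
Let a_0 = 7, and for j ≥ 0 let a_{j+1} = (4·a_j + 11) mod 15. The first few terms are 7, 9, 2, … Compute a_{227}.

14

We have a_0 = 7, a_1 = 9, a_2 = 2, a_3 = 4, a_4 = 12, a_5 = 14, a_6 = 7.
The sequence repeats with period 6.
(227 - 0) mod 6 = 5, so a_{227} = a_5 = 14.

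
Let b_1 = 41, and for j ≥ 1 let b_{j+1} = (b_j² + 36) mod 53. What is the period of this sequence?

4

We have b_1 = 41, b_2 = 21, b_3 = 0, b_4 = 36, b_5 = 7, b_6 = 32, b_7 = 0.
Since b_7 = b_3 = 0, the sequence is eventually periodic: after a pre-period of length 2 it cycles with period 4.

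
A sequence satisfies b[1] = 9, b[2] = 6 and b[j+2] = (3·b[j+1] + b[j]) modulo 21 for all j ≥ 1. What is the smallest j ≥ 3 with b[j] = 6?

3

b[1] = 9,  b[2] = 6,  b[3] = 6,  b[4] = 3,  b[5] = 15,  b[6] = 6,  b[7] = 12,  b[8] = 0,  b[9] = 12,  b[10] = 15,  b[11] = 15,  b[12] = 18,  b[13] = 6,  b[14] = 15,  b[15] = 9,  b[16] = 0,  b[17] = 9,  b[18] = 6.
The sequence repeats with period 16.
The value 6 first appears (with j ≥ 3) at b[3].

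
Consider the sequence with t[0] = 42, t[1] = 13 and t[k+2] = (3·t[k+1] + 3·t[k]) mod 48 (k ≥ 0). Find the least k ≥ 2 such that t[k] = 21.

2

Computing terms: t[0] = 42, t[1] = 13, t[2] = 21, t[3] = 6, t[4] = 33, t[5] = 21, t[6] = 18, t[7] = 21, t[8] = 21, t[9] = 30, t[10] = 9, t[11] = 21, t[12] = 42, t[13] = 45, t[14] = 21, t[15] = 6.
Since (t[14], t[15]) = (t[2], t[3]) = (21, 6) (two consecutive terms determine the rest), the sequence is eventually periodic: after a pre-period of length 2 it cycles with period 12.
The value 21 first appears (with k ≥ 2) at t[2].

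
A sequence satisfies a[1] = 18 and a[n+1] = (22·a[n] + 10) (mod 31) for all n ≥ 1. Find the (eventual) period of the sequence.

30

We have a[1] = 18,  a[2] = 3,  a[3] = 14,  a[4] = 8,  a[5] = 0,  a[6] = 10,  a[7] = 13,  a[8] = 17,  a[9] = 12,  a[10] = 26,  a[11] = 24,  a[12] = 11,  a[13] = 4,  a[14] = 5,  a[15] = 27,  a[16] = 15,  a[17] = 30,  a[18] = 19,  a[19] = 25,  a[20] = 2,  a[21] = 23,  a[22] = 20,  a[23] = 16,  a[24] = 21,  a[25] = 7,  a[26] = 9,  a[27] = 22,  a[28] = 29,  a[29] = 28,  a[30] = 6,  a[31] = 18.
The sequence repeats with period 30.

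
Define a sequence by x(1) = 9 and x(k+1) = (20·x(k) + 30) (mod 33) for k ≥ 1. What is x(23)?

Computing terms: x(1) = 9, x(2) = 12, x(3) = 6, x(4) = 18, x(5) = 27, x(6) = 9.
The sequence repeats with period 5.
(23 - 1) mod 5 = 2, so x(23) = x(3) = 6.

6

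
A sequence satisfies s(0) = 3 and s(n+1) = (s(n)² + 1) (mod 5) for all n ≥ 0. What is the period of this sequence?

Listing terms: s(0) = 3; s(1) = 0; s(2) = 1; s(3) = 2; s(4) = 0.
Since s(4) = s(1) = 0, the sequence is eventually periodic: after a pre-period of length 1 it cycles with period 3.

3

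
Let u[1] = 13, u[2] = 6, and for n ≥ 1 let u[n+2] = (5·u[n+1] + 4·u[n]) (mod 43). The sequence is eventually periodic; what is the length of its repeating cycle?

Listing terms: u[1] = 13,  u[2] = 6,  u[3] = 39,  u[4] = 4,  u[5] = 4,  u[6] = 36,  u[7] = 24,  u[8] = 6,  u[9] = 40,  u[10] = 9,  u[11] = 33,  u[12] = 29,  u[13] = 19,  u[14] = 39,  u[15] = 13,  u[16] = 6.
The sequence repeats with period 14.

14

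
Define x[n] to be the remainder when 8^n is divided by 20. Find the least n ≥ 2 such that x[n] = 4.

x[1] = 8,  x[2] = 4,  x[3] = 12,  x[4] = 16,  x[5] = 8.
The sequence repeats with period 4.
The value 4 first appears (with n ≥ 2) at x[2].

2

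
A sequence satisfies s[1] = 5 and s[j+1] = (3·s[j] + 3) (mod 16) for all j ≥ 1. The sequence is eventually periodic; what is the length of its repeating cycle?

We have s[1] = 5,  s[2] = 2,  s[3] = 9,  s[4] = 14,  s[5] = 13,  s[6] = 10,  s[7] = 1,  s[8] = 6,  s[9] = 5.
Since s[9] = s[1] = 5, the sequence is periodic with period 8.

8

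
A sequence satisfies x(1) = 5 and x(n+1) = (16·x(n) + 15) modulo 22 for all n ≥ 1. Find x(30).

Computing terms: x(1) = 5, x(2) = 7, x(3) = 17, x(4) = 1, x(5) = 9, x(6) = 5.
The sequence repeats with period 5.
So x(30) = x(1 + ((30-1) mod 5)) = x(5) = 9.

9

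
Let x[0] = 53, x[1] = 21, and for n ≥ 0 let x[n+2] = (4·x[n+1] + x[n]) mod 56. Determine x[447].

x[0] = 53, x[1] = 21, x[2] = 25, x[3] = 9, x[4] = 5, x[5] = 29, x[6] = 9, x[7] = 9, x[8] = 45, x[9] = 21, x[10] = 17, x[11] = 33, x[12] = 37, x[13] = 13, x[14] = 33, x[15] = 33, x[16] = 53, x[17] = 21.
Since (x[16], x[17]) = (x[0], x[1]) = (53, 21) (two consecutive terms determine the rest), the sequence is periodic with period 16.
(447 - 0) mod 16 = 15, so x[447] = x[15] = 33.

33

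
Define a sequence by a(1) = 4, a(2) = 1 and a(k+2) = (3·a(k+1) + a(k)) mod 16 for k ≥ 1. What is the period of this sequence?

Listing terms: a(1) = 4, a(2) = 1, a(3) = 7, a(4) = 6, a(5) = 9, a(6) = 1, a(7) = 12, a(8) = 5, a(9) = 11, a(10) = 6, a(11) = 13, a(12) = 13, a(13) = 4, a(14) = 9, a(15) = 15, a(16) = 6, a(17) = 1, a(18) = 9, a(19) = 12, a(20) = 13, a(21) = 3, a(22) = 6, a(23) = 5, a(24) = 5, a(25) = 4, a(26) = 1.
Since (a(25), a(26)) = (a(1), a(2)) = (4, 1) (two consecutive terms determine the rest), the sequence is periodic with period 24.

24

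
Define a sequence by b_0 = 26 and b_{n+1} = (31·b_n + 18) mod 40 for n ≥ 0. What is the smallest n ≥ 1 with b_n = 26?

10

We have b_0 = 26,  b_1 = 24,  b_2 = 2,  b_3 = 0,  b_4 = 18,  b_5 = 16,  b_6 = 34,  b_7 = 32,  b_8 = 10,  b_9 = 8,  b_{10} = 26.
Since b_{10} = b_0 = 26, the sequence is periodic with period 10.
The value 26 next appears (with n ≥ 1) at b_{10}.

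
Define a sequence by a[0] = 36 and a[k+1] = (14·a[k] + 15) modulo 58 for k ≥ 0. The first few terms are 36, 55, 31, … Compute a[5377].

Computing terms: a[0] = 36, a[1] = 55, a[2] = 31, a[3] = 43, a[4] = 37, a[5] = 11, a[6] = 53, a[7] = 3, a[8] = 57, a[9] = 1, a[10] = 29, a[11] = 15, a[12] = 51, a[13] = 33, a[14] = 13, a[15] = 23, a[16] = 47, a[17] = 35, a[18] = 41, a[19] = 9, a[20] = 25, a[21] = 17, a[22] = 21, a[23] = 19, a[24] = 49, a[25] = 5, a[26] = 27, a[27] = 45, a[28] = 7, a[29] = 55.
Since a[29] = a[1] = 55, the sequence is eventually periodic: after a pre-period of length 1 it cycles with period 28.
For k ≥ 1, a[k] depends only on (k - 1) mod 28. (5377 - 1) mod 28 = 0, so a[5377] = a[1] = 55.

55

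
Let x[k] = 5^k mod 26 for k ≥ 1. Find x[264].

1

Computing terms: x[1] = 5,  x[2] = 25,  x[3] = 21,  x[4] = 1,  x[5] = 5.
The sequence repeats with period 4.
(264 - 1) mod 4 = 3, so x[264] = x[4] = 1.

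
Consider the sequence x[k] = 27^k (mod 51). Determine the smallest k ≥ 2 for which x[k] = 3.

11

Computing terms: x[1] = 27, x[2] = 15, x[3] = 48, x[4] = 21, x[5] = 6, x[6] = 9, x[7] = 39, x[8] = 33, x[9] = 24, x[10] = 36, x[11] = 3, x[12] = 30, x[13] = 45, x[14] = 42, x[15] = 12, x[16] = 18, x[17] = 27.
Since x[17] = x[1] = 27, the sequence is periodic with period 16.
The value 3 first appears (with k ≥ 2) at x[11].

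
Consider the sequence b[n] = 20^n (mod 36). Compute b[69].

Listing terms: b[1] = 20; b[2] = 4; b[3] = 8; b[4] = 16; b[5] = 32; b[6] = 28; b[7] = 20.
Since b[7] = b[1] = 20, the sequence is periodic with period 6.
So b[69] = b[1 + ((69-1) mod 6)] = b[3] = 8.

8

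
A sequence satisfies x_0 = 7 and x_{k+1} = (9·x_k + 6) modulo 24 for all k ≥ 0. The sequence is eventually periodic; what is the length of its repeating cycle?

4

We have x_0 = 7; x_1 = 21; x_2 = 3; x_3 = 9; x_4 = 15; x_5 = 21.
Since x_5 = x_1 = 21, the sequence is eventually periodic: after a pre-period of length 1 it cycles with period 4.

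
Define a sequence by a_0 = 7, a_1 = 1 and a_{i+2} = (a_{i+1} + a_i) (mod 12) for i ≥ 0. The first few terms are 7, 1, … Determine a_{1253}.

2

We have a_0 = 7, a_1 = 1, a_2 = 8, a_3 = 9, a_4 = 5, a_5 = 2, a_6 = 7, a_7 = 9, a_8 = 4, a_9 = 1, a_{10} = 5, a_{11} = 6, a_{12} = 11, a_{13} = 5, a_{14} = 4, a_{15} = 9, a_{16} = 1, a_{17} = 10, a_{18} = 11, a_{19} = 9, a_{20} = 8, a_{21} = 5, a_{22} = 1, a_{23} = 6, a_{24} = 7, a_{25} = 1.
Since (a_{24}, a_{25}) = (a_0, a_1) = (7, 1) (two consecutive terms determine the rest), the sequence is periodic with period 24.
So a_{1253} = a_{0 + ((1253-0) mod 24)} = a_5 = 2.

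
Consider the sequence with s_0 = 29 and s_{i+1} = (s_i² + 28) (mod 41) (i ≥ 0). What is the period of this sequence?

4

We have s_0 = 29,  s_1 = 8,  s_2 = 10,  s_3 = 5,  s_4 = 12,  s_5 = 8.
Since s_5 = s_1 = 8, the sequence is eventually periodic: after a pre-period of length 1 it cycles with period 4.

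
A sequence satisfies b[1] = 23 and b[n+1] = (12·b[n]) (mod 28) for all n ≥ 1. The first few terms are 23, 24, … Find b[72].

20

b[1] = 23,  b[2] = 24,  b[3] = 8,  b[4] = 12,  b[5] = 4,  b[6] = 20,  b[7] = 16,  b[8] = 24.
Since b[8] = b[2] = 24, the sequence is eventually periodic: after a pre-period of length 1 it cycles with period 6.
For n ≥ 2, b[n] depends only on (n - 2) mod 6. (72 - 2) mod 6 = 4, so b[72] = b[6] = 20.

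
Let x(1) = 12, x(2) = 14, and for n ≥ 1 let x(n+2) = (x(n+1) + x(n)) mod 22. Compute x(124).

18

x(1) = 12; x(2) = 14; x(3) = 4; x(4) = 18; x(5) = 0; x(6) = 18; x(7) = 18; x(8) = 14; x(9) = 10; x(10) = 2; x(11) = 12; x(12) = 14.
The sequence repeats with period 10.
(124 - 1) mod 10 = 3, so x(124) = x(4) = 18.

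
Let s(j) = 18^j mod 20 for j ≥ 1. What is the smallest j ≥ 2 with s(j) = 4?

2

Listing terms: s(1) = 18, s(2) = 4, s(3) = 12, s(4) = 16, s(5) = 8, s(6) = 4.
Since s(6) = s(2) = 4, the sequence is eventually periodic: after a pre-period of length 1 it cycles with period 4.
The value 4 first appears (with j ≥ 2) at s(2).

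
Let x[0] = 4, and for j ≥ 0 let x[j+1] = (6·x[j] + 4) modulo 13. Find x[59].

0

We have x[0] = 4; x[1] = 2; x[2] = 3; x[3] = 9; x[4] = 6; x[5] = 1; x[6] = 10; x[7] = 12; x[8] = 11; x[9] = 5; x[10] = 8; x[11] = 0; x[12] = 4.
Since x[12] = x[0] = 4, the sequence is periodic with period 12.
So x[59] = x[0 + ((59-0) mod 12)] = x[11] = 0.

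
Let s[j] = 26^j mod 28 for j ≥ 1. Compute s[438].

8

We have s[1] = 26; s[2] = 4; s[3] = 20; s[4] = 16; s[5] = 24; s[6] = 8; s[7] = 12; s[8] = 4.
Since s[8] = s[2] = 4, the sequence is eventually periodic: after a pre-period of length 1 it cycles with period 6.
For j ≥ 2, s[j] depends only on (j - 2) mod 6. (438 - 2) mod 6 = 4, so s[438] = s[6] = 8.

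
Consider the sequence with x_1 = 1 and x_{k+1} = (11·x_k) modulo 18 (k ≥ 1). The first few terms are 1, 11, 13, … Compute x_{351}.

13

x_1 = 1,  x_2 = 11,  x_3 = 13,  x_4 = 17,  x_5 = 7,  x_6 = 5,  x_7 = 1.
The sequence repeats with period 6.
(351 - 1) mod 6 = 2, so x_{351} = x_3 = 13.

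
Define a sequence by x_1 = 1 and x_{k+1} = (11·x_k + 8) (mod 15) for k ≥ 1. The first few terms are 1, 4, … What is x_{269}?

Listing terms: x_1 = 1,  x_2 = 4,  x_3 = 7,  x_4 = 10,  x_5 = 13,  x_6 = 1.
Since x_6 = x_1 = 1, the sequence is periodic with period 5.
So x_{269} = x_{1 + ((269-1) mod 5)} = x_4 = 10.

10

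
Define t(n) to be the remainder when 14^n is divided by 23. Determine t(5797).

t(1) = 14; t(2) = 12; t(3) = 7; t(4) = 6; t(5) = 15; t(6) = 3; t(7) = 19; t(8) = 13; t(9) = 21; t(10) = 18; t(11) = 22; t(12) = 9; t(13) = 11; t(14) = 16; t(15) = 17; t(16) = 8; t(17) = 20; t(18) = 4; t(19) = 10; t(20) = 2; t(21) = 5; t(22) = 1; t(23) = 14.
Since t(23) = t(1) = 14, the sequence is periodic with period 22.
So t(5797) = t(1 + ((5797-1) mod 22)) = t(11) = 22.

22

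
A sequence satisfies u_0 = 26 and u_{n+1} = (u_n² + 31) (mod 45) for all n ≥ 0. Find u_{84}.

26

We have u_0 = 26; u_1 = 32; u_2 = 20; u_3 = 26.
The sequence repeats with period 3.
So u_{84} = u_{0 + ((84-0) mod 3)} = u_0 = 26.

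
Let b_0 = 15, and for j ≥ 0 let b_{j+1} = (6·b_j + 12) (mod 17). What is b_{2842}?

7

We have b_0 = 15,  b_1 = 0,  b_2 = 12,  b_3 = 16,  b_4 = 6,  b_5 = 14,  b_6 = 11,  b_7 = 10,  b_8 = 4,  b_9 = 2,  b_{10} = 7,  b_{11} = 3,  b_{12} = 13,  b_{13} = 5,  b_{14} = 8,  b_{15} = 9,  b_{16} = 15.
The sequence repeats with period 16.
(2842 - 0) mod 16 = 10, so b_{2842} = b_{10} = 7.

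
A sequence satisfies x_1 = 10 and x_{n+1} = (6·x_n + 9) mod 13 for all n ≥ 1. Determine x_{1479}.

7

x_1 = 10, x_2 = 4, x_3 = 7, x_4 = 12, x_5 = 3, x_6 = 1, x_7 = 2, x_8 = 8, x_9 = 5, x_{10} = 0, x_{11} = 9, x_{12} = 11, x_{13} = 10.
The sequence repeats with period 12.
So x_{1479} = x_{1 + ((1479-1) mod 12)} = x_3 = 7.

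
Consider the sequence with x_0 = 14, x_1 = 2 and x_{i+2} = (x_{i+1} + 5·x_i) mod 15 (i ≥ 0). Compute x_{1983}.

7

Computing terms: x_0 = 14,  x_1 = 2,  x_2 = 12,  x_3 = 7,  x_4 = 7,  x_5 = 12,  x_6 = 2,  x_7 = 2,  x_8 = 12.
Since (x_7, x_8) = (x_1, x_2) = (2, 12) (two consecutive terms determine the rest), the sequence is eventually periodic: after a pre-period of length 1 it cycles with period 6.
For i ≥ 1, x_i depends only on (i - 1) mod 6. (1983 - 1) mod 6 = 2, so x_{1983} = x_3 = 7.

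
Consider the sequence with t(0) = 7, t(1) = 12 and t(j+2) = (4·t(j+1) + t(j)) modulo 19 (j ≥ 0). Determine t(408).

7

Computing terms: t(0) = 7; t(1) = 12; t(2) = 17; t(3) = 4; t(4) = 14; t(5) = 3; t(6) = 7; t(7) = 12.
Since (t(6), t(7)) = (t(0), t(1)) = (7, 12) (two consecutive terms determine the rest), the sequence is periodic with period 6.
So t(408) = t(0 + ((408-0) mod 6)) = t(0) = 7.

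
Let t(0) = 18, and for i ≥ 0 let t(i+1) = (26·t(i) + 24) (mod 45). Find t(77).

6

Computing terms: t(0) = 18; t(1) = 42; t(2) = 36; t(3) = 15; t(4) = 9; t(5) = 33; t(6) = 27; t(7) = 6; t(8) = 0; t(9) = 24; t(10) = 18.
The sequence repeats with period 10.
(77 - 0) mod 10 = 7, so t(77) = t(7) = 6.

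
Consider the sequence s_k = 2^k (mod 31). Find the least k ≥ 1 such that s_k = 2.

s_0 = 1, s_1 = 2, s_2 = 4, s_3 = 8, s_4 = 16, s_5 = 1.
The sequence repeats with period 5.
The value 2 first appears (with k ≥ 1) at s_1.

1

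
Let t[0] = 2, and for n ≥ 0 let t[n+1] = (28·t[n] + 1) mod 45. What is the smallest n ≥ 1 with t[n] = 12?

Computing terms: t[0] = 2, t[1] = 12, t[2] = 22, t[3] = 32, t[4] = 42, t[5] = 7, t[6] = 17, t[7] = 27, t[8] = 37, t[9] = 2.
Since t[9] = t[0] = 2, the sequence is periodic with period 9.
The value 12 first appears (with n ≥ 1) at t[1].

1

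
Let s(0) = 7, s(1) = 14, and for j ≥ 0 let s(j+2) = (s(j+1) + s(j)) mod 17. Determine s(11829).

Computing terms: s(0) = 7,  s(1) = 14,  s(2) = 4,  s(3) = 1,  s(4) = 5,  s(5) = 6,  s(6) = 11,  s(7) = 0,  s(8) = 11,  s(9) = 11,  s(10) = 5,  s(11) = 16,  s(12) = 4,  s(13) = 3,  s(14) = 7,  s(15) = 10,  s(16) = 0,  s(17) = 10,  s(18) = 10,  s(19) = 3,  s(20) = 13,  s(21) = 16,  s(22) = 12,  s(23) = 11,  s(24) = 6,  s(25) = 0,  s(26) = 6,  s(27) = 6,  s(28) = 12,  s(29) = 1,  s(30) = 13,  s(31) = 14,  s(32) = 10,  s(33) = 7,  s(34) = 0,  s(35) = 7,  s(36) = 7,  s(37) = 14.
Since (s(36), s(37)) = (s(0), s(1)) = (7, 14) (two consecutive terms determine the rest), the sequence is periodic with period 36.
So s(11829) = s(0 + ((11829-0) mod 36)) = s(21) = 16.

16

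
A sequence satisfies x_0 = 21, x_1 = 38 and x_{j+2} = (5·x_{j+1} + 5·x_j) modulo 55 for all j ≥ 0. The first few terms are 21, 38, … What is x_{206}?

Listing terms: x_0 = 21; x_1 = 38; x_2 = 20; x_3 = 15; x_4 = 10; x_5 = 15; x_6 = 15; x_7 = 40; x_8 = 0; x_9 = 35; x_{10} = 10; x_{11} = 5; x_{12} = 20; x_{13} = 15.
Since (x_{12}, x_{13}) = (x_2, x_3) = (20, 15) (two consecutive terms determine the rest), the sequence is eventually periodic: after a pre-period of length 2 it cycles with period 10.
For j ≥ 2, x_j depends only on (j - 2) mod 10. (206 - 2) mod 10 = 4, so x_{206} = x_6 = 15.

15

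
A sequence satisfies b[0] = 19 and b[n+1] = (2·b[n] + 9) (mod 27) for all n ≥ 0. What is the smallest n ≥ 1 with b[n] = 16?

10

b[0] = 19; b[1] = 20; b[2] = 22; b[3] = 26; b[4] = 7; b[5] = 23; b[6] = 1; b[7] = 11; b[8] = 4; b[9] = 17; b[10] = 16; b[11] = 14; b[12] = 10; b[13] = 2; b[14] = 13; b[15] = 8; b[16] = 25; b[17] = 5; b[18] = 19.
Since b[18] = b[0] = 19, the sequence is periodic with period 18.
The value 16 first appears (with n ≥ 1) at b[10].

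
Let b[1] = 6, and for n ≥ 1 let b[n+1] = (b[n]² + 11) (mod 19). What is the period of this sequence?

b[1] = 6; b[2] = 9; b[3] = 16; b[4] = 1; b[5] = 12; b[6] = 3; b[7] = 1.
Since b[7] = b[4] = 1, the sequence is eventually periodic: after a pre-period of length 3 it cycles with period 3.

3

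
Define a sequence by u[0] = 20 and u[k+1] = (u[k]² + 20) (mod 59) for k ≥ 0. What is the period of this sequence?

Computing terms: u[0] = 20,  u[1] = 7,  u[2] = 10,  u[3] = 2,  u[4] = 24,  u[5] = 6,  u[6] = 56,  u[7] = 29,  u[8] = 35,  u[9] = 6.
Since u[9] = u[5] = 6, the sequence is eventually periodic: after a pre-period of length 5 it cycles with period 4.

4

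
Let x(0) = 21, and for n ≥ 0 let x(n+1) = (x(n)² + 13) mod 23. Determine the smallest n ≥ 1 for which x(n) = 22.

3

We have x(0) = 21; x(1) = 17; x(2) = 3; x(3) = 22; x(4) = 14; x(5) = 2; x(6) = 17.
Since x(6) = x(1) = 17, the sequence is eventually periodic: after a pre-period of length 1 it cycles with period 5.
The value 22 first appears (with n ≥ 1) at x(3).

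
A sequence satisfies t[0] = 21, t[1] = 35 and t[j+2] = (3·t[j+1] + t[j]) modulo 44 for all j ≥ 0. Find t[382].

We have t[0] = 21, t[1] = 35, t[2] = 38, t[3] = 17, t[4] = 1, t[5] = 20, t[6] = 17, t[7] = 27, t[8] = 10, t[9] = 13, t[10] = 5, t[11] = 28, t[12] = 1, t[13] = 31, t[14] = 6, t[15] = 5, t[16] = 21, t[17] = 24, t[18] = 5, t[19] = 39, t[20] = 34, t[21] = 9, t[22] = 17, t[23] = 16, t[24] = 21, t[25] = 35.
The sequence repeats with period 24.
(382 - 0) mod 24 = 22, so t[382] = t[22] = 17.

17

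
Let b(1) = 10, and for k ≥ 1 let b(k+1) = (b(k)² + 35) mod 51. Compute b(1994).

Listing terms: b(1) = 10,  b(2) = 33,  b(3) = 2,  b(4) = 39,  b(5) = 26,  b(6) = 48,  b(7) = 44,  b(8) = 33.
Since b(8) = b(2) = 33, the sequence is eventually periodic: after a pre-period of length 1 it cycles with period 6.
For k ≥ 2, b(k) depends only on (k - 2) mod 6. (1994 - 2) mod 6 = 0, so b(1994) = b(2) = 33.

33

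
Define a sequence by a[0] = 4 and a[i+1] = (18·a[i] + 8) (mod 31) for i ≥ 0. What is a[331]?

a[0] = 4; a[1] = 18; a[2] = 22; a[3] = 1; a[4] = 26; a[5] = 11; a[6] = 20; a[7] = 27; a[8] = 29; a[9] = 3; a[10] = 0; a[11] = 8; a[12] = 28; a[13] = 16; a[14] = 17; a[15] = 4.
The sequence repeats with period 15.
So a[331] = a[0 + ((331-0) mod 15)] = a[1] = 18.

18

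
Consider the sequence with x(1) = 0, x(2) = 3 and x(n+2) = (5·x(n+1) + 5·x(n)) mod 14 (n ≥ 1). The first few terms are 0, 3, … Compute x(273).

Computing terms: x(1) = 0, x(2) = 3, x(3) = 1, x(4) = 6, x(5) = 7, x(6) = 9, x(7) = 10, x(8) = 11, x(9) = 7, x(10) = 6, x(11) = 9, x(12) = 5, x(13) = 0, x(14) = 11, x(15) = 13, x(16) = 8, x(17) = 7, x(18) = 5, x(19) = 4, x(20) = 3, x(21) = 7, x(22) = 8, x(23) = 5, x(24) = 9, x(25) = 0, x(26) = 3.
Since (x(25), x(26)) = (x(1), x(2)) = (0, 3) (two consecutive terms determine the rest), the sequence is periodic with period 24.
So x(273) = x(1 + ((273-1) mod 24)) = x(9) = 7.

7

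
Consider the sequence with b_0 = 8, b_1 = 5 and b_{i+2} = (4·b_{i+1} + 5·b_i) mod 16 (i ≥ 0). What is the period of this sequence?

Listing terms: b_0 = 8, b_1 = 5, b_2 = 12, b_3 = 9, b_4 = 0, b_5 = 13, b_6 = 4, b_7 = 1, b_8 = 8, b_9 = 5.
Since (b_8, b_9) = (b_0, b_1) = (8, 5) (two consecutive terms determine the rest), the sequence is periodic with period 8.

8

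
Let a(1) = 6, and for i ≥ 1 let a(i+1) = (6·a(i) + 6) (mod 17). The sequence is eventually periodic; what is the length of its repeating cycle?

16

Computing terms: a(1) = 6, a(2) = 8, a(3) = 3, a(4) = 7, a(5) = 14, a(6) = 5, a(7) = 2, a(8) = 1, a(9) = 12, a(10) = 10, a(11) = 15, a(12) = 11, a(13) = 4, a(14) = 13, a(15) = 16, a(16) = 0, a(17) = 6.
Since a(17) = a(1) = 6, the sequence is periodic with period 16.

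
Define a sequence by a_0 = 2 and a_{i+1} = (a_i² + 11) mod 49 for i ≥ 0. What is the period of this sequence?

We have a_0 = 2; a_1 = 15; a_2 = 40; a_3 = 43; a_4 = 47; a_5 = 15.
Since a_5 = a_1 = 15, the sequence is eventually periodic: after a pre-period of length 1 it cycles with period 4.

4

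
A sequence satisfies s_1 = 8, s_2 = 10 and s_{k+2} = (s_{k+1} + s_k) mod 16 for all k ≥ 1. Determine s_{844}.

Listing terms: s_1 = 8, s_2 = 10, s_3 = 2, s_4 = 12, s_5 = 14, s_6 = 10, s_7 = 8, s_8 = 2, s_9 = 10, s_{10} = 12, s_{11} = 6, s_{12} = 2, s_{13} = 8, s_{14} = 10.
Since (s_{13}, s_{14}) = (s_1, s_2) = (8, 10) (two consecutive terms determine the rest), the sequence is periodic with period 12.
So s_{844} = s_{1 + ((844-1) mod 12)} = s_4 = 12.

12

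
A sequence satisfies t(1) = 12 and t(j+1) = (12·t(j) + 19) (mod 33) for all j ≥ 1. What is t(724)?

We have t(1) = 12; t(2) = 31; t(3) = 28; t(4) = 25; t(5) = 22; t(6) = 19; t(7) = 16; t(8) = 13; t(9) = 10; t(10) = 7; t(11) = 4; t(12) = 1; t(13) = 31.
Since t(13) = t(2) = 31, the sequence is eventually periodic: after a pre-period of length 1 it cycles with period 11.
For j ≥ 2, t(j) depends only on (j - 2) mod 11. (724 - 2) mod 11 = 7, so t(724) = t(9) = 10.

10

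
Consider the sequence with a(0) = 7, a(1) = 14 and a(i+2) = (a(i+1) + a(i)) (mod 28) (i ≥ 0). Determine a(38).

21

We have a(0) = 7,  a(1) = 14,  a(2) = 21,  a(3) = 7,  a(4) = 0,  a(5) = 7,  a(6) = 7,  a(7) = 14.
The sequence repeats with period 6.
(38 - 0) mod 6 = 2, so a(38) = a(2) = 21.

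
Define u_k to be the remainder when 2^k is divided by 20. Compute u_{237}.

Listing terms: u_0 = 1,  u_1 = 2,  u_2 = 4,  u_3 = 8,  u_4 = 16,  u_5 = 12,  u_6 = 4.
Since u_6 = u_2 = 4, the sequence is eventually periodic: after a pre-period of length 2 it cycles with period 4.
For k ≥ 2, u_k depends only on (k - 2) mod 4. (237 - 2) mod 4 = 3, so u_{237} = u_5 = 12.

12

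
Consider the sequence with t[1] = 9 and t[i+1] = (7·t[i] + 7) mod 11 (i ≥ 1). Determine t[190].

t[1] = 9,  t[2] = 4,  t[3] = 2,  t[4] = 10,  t[5] = 0,  t[6] = 7,  t[7] = 1,  t[8] = 3,  t[9] = 6,  t[10] = 5,  t[11] = 9.
The sequence repeats with period 10.
(190 - 1) mod 10 = 9, so t[190] = t[10] = 5.

5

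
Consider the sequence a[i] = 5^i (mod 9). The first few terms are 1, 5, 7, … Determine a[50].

7

a[0] = 1; a[1] = 5; a[2] = 7; a[3] = 8; a[4] = 4; a[5] = 2; a[6] = 1.
The sequence repeats with period 6.
So a[50] = a[0 + ((50-0) mod 6)] = a[2] = 7.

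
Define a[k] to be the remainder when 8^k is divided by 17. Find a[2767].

15

a[0] = 1, a[1] = 8, a[2] = 13, a[3] = 2, a[4] = 16, a[5] = 9, a[6] = 4, a[7] = 15, a[8] = 1.
The sequence repeats with period 8.
So a[2767] = a[0 + ((2767-0) mod 8)] = a[7] = 15.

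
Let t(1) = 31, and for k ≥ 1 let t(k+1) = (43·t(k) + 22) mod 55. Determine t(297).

t(1) = 31,  t(2) = 35,  t(3) = 42,  t(4) = 13,  t(5) = 31.
Since t(5) = t(1) = 31, the sequence is periodic with period 4.
(297 - 1) mod 4 = 0, so t(297) = t(1) = 31.

31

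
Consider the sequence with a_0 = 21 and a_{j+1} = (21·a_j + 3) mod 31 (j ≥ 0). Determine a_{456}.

22

Computing terms: a_0 = 21, a_1 = 10, a_2 = 27, a_3 = 12, a_4 = 7, a_5 = 26, a_6 = 22, a_7 = 0, a_8 = 3, a_9 = 4, a_{10} = 25, a_{11} = 1, a_{12} = 24, a_{13} = 11, a_{14} = 17, a_{15} = 19, a_{16} = 30, a_{17} = 13, a_{18} = 28, a_{19} = 2, a_{20} = 14, a_{21} = 18, a_{22} = 9, a_{23} = 6, a_{24} = 5, a_{25} = 15, a_{26} = 8, a_{27} = 16, a_{28} = 29, a_{29} = 23, a_{30} = 21.
The sequence repeats with period 30.
(456 - 0) mod 30 = 6, so a_{456} = a_6 = 22.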